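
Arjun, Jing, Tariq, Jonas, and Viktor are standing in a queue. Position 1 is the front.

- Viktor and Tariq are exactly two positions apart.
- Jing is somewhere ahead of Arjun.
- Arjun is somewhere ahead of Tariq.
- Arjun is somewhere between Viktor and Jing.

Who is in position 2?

Arjun

With clues 1–3, Tariq is ruled out for position 2.
With clues 1–4, Jing, Jonas, and Viktor are ruled out for position 2.
So position 2 is Arjun.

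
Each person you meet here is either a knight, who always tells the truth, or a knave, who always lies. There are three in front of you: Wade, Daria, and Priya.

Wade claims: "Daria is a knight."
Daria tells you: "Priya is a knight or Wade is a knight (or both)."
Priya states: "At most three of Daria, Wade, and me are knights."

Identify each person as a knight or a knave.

Regardless of anyone's role, Priya's statement is true, so Priya is a knight.
With that fixed, Daria's statement is true, so Daria is a knight.
With that fixed, Wade's statement is true, so Wade is a knight.

Wade: knight, Daria: knight, Priya: knight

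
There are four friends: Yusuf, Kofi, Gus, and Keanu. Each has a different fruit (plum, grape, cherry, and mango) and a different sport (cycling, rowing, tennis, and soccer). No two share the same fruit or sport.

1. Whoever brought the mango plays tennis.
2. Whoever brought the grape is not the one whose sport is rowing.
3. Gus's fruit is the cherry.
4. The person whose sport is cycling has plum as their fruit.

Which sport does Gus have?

With clues 1–3, tennis is impossible for Gus's sport.
With clues 1–4, cycling and soccer are impossible for Gus's sport.
That leaves rowing.

rowing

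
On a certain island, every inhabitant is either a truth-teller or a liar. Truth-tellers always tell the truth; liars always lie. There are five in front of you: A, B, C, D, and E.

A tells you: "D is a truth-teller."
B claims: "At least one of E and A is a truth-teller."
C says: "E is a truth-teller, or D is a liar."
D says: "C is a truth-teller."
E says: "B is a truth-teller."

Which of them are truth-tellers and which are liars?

A: truth-teller, B: truth-teller, C: truth-teller, D: truth-teller, E: truth-teller

Consider A. Suppose A is a liar.
Then no assignment of the remaining roles makes every statement match its speaker's type — contradiction.
So A is a truth-teller.
With that fixed, B's statement is true, so B is a truth-teller.
With that fixed, E's statement is true, so E is a truth-teller.
With that fixed, C's statement is true, so C is a truth-teller.
With that fixed, D's statement is true, so D is a truth-teller.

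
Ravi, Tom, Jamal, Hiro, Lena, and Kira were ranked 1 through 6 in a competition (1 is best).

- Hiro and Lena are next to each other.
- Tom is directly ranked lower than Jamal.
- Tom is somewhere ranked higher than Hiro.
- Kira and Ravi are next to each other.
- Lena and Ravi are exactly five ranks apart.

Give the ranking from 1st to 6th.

Ravi, Kira, Jamal, Tom, Hiro, Lena

From clues 1–2: Tom is in {2,3,4,5,6}.
From clues 1–3: Tom is in {2,3,4}.
From clues 1–4: Tom is in {2,4}.
From clues 1–5: Ravi → rank 1, Kira → rank 2, Jamal → rank 3, Tom → rank 4, Hiro → rank 5, Lena → rank 6.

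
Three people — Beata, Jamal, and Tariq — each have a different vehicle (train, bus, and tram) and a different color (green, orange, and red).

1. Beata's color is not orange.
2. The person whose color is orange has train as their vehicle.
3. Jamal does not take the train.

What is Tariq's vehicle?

train

With clues 1–3, bus and tram are impossible for Tariq's vehicle.
That leaves train.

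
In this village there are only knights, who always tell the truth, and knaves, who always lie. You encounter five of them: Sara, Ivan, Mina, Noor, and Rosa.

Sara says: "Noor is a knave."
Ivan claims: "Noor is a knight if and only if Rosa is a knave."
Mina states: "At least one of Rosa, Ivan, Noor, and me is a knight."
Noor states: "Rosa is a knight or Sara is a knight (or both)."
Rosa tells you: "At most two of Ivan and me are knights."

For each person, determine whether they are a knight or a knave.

Sara: knave, Ivan: knave, Mina: knight, Noor: knight, Rosa: knight

Regardless of anyone's role, Rosa's statement is true, so Rosa is a knight.
With that fixed, Mina's statement is true, so Mina is a knight.
With that fixed, Noor's statement is true, so Noor is a knight.
With that fixed, Sara's statement is false, so Sara is a knave.
With that fixed, Ivan's statement is false, so Ivan is a knave.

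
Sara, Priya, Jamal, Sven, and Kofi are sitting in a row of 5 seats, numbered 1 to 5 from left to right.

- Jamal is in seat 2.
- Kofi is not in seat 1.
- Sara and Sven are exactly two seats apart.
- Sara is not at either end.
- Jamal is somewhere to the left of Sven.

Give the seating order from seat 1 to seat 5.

From clue 1: Jamal → seat 2.
From clues 1–2: Kofi is in {3,4,5}.
From clues 1–3: Kofi is in {4,5}.
From clues 1–4: Sara → seat 3.
From clues 1–5: Priya → seat 1, Kofi → seat 4, Sven → seat 5.

Priya, Jamal, Sara, Kofi, Sven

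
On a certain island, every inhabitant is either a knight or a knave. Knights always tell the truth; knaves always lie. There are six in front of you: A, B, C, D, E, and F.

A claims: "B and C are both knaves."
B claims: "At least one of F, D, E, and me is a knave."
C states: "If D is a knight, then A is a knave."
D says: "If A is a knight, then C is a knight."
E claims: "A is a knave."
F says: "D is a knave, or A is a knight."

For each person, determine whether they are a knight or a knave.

A: knave, B: knight, C: knight, D: knight, E: knight, F: knave

Consider A. Suppose A is a knight.
Then no assignment of the remaining roles makes every statement match its speaker's type — contradiction.
So A is a knave.
With that fixed, C's statement is true, so C is a knight.
With that fixed, D's statement is true, so D is a knight.
With that fixed, E's statement is true, so E is a knight.
With that fixed, F's statement is false, so F is a knave.
With that fixed, B's statement is true, so B is a knight.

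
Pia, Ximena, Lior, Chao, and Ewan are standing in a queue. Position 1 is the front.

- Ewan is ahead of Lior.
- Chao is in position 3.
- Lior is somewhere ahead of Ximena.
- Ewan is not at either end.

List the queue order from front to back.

From clue 1: Lior is in {2,3,4,5}.
From clues 1–2: Chao → position 3.
From clues 1–3: Ximena is in {4,5}.
From clues 1–4: Pia → position 1, Ewan → position 2, Lior → position 4, Ximena → position 5.

Pia, Ewan, Chao, Lior, Ximena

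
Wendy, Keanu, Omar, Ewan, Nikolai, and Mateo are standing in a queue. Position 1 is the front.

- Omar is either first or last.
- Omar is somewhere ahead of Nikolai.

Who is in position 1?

Omar

With clues 1–2, Ewan, Keanu, Mateo, Nikolai, and Wendy are ruled out for position 1.
So position 1 is Omar.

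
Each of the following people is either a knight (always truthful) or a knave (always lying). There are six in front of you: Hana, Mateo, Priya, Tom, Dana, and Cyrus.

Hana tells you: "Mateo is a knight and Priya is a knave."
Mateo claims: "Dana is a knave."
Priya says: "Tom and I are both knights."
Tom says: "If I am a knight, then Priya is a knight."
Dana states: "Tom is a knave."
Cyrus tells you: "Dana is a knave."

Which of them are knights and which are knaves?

Hana: knave, Mateo: knight, Priya: knight, Tom: knight, Dana: knave, Cyrus: knight

Consider Hana. Suppose Hana is a knight.
Then no assignment of the remaining roles makes every statement match its speaker's type — contradiction.
So Hana is a knave.
Consider Mateo. Suppose Mateo is a knave.
Then no assignment of the remaining roles makes every statement match its speaker's type — contradiction.
So Mateo is a knight.
Consider Priya. Suppose Priya is a knave.
Then Hana's statement comes out true, contradicting Hana being a knave.
So Priya is a knight.
With that fixed, Tom's statement is true, so Tom is a knight.
With that fixed, Dana's statement is false, so Dana is a knave.
With that fixed, Cyrus's statement is true, so Cyrus is a knight.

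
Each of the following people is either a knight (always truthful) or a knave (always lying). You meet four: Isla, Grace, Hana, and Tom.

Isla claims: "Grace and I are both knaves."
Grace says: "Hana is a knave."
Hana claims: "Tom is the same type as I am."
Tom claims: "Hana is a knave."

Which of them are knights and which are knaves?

Isla: knave, Grace: knight, Hana: knave, Tom: knight

Consider Isla. Suppose Isla is a knight.
Then Isla's own statement would have to be true, but it can't be — contradiction.
So Isla is a knave.
Consider Grace. Suppose Grace is a knave.
Then Isla's statement comes out true, contradicting Isla being a knave.
So Grace is a knight.
Consider Hana. Suppose Hana is a knight.
Then Grace's statement comes out false, contradicting Grace being a knight.
So Hana is a knave.
With that fixed, Tom's statement is true, so Tom is a knight.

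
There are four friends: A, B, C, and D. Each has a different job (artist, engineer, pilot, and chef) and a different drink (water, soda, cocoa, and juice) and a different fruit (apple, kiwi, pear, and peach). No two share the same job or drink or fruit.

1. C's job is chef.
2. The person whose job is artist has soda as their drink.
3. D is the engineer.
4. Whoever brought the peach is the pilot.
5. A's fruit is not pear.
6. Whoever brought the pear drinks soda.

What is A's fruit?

peach

With clues 1–5, pear is impossible for A's fruit.
With clues 1–6, apple and kiwi are impossible for A's fruit.
That leaves peach.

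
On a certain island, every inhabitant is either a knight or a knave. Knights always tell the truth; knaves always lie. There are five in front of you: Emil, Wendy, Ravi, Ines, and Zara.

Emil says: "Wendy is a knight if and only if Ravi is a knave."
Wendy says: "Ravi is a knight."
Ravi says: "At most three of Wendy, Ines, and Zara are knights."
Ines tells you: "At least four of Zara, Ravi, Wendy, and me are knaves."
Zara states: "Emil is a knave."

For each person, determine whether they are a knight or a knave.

Regardless of anyone's role, Ravi's statement is true, so Ravi is a knight.
With that fixed, Ines's statement is false, so Ines is a knave.
With that fixed, Wendy's statement is true, so Wendy is a knight.
With that fixed, Emil's statement is false, so Emil is a knave.
With that fixed, Zara's statement is true, so Zara is a knight.

Emil: knave, Wendy: knight, Ravi: knight, Ines: knave, Zara: knight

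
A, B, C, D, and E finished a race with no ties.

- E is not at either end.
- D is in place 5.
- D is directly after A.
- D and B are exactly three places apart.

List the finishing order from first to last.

From clue 1: E is in {2,3,4}.
From clues 1–2: D → place 5.
From clues 1–3: A → place 4.
From clues 1–4: C → place 1, B → place 2, E → place 3.

C, B, E, A, D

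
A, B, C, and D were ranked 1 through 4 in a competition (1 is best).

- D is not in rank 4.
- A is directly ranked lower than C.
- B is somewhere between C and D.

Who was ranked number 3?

With clues 1–2, B is ruled out for rank 3.
With clues 1–3, A and D are ruled out for rank 3.
So rank 3 is C.

C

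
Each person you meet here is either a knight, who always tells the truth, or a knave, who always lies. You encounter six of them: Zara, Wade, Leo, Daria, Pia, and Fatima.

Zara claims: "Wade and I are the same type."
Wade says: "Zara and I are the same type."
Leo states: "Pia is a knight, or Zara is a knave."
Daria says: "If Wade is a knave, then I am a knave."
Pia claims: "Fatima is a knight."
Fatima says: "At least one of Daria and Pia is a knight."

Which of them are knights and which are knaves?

Zara: knight, Wade: knight, Leo: knight, Daria: knight, Pia: knight, Fatima: knight

Consider Zara. Suppose Zara is a knave.
Then whichever role Wade has, Wade's statement has the wrong truth value — contradiction.
So Zara is a knight.
Consider Wade. Suppose Wade is a knave.
Then Zara's statement comes out false, contradicting Zara being a knight.
So Wade is a knight.
With that fixed, Daria's statement is true, so Daria is a knight.
With that fixed, Fatima's statement is true, so Fatima is a knight.
With that fixed, Pia's statement is true, so Pia is a knight.
With that fixed, Leo's statement is true, so Leo is a knight.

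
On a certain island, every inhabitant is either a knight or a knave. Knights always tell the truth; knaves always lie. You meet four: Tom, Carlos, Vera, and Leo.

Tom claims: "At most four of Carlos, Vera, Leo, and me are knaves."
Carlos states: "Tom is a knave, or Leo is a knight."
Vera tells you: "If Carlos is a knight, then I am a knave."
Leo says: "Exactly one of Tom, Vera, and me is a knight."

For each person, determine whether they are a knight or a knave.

Tom: knight, Carlos: knave, Vera: knight, Leo: knave

Regardless of anyone's role, Tom's statement is true, so Tom is a knight.
Consider Carlos. Suppose Carlos is a knight.
Then whichever role Vera has, Vera's statement has the wrong truth value — contradiction.
So Carlos is a knave.
With that fixed, Vera's statement is true, so Vera is a knight.
With that fixed, Leo's statement is false, so Leo is a knave.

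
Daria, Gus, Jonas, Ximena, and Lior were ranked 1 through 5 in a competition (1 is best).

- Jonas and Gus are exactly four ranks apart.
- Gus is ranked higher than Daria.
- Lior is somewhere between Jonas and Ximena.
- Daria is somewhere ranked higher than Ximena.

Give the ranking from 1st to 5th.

Gus, Daria, Ximena, Lior, Jonas

From clue 1: Gus is in {1,5}.
From clues 1–2: Gus → rank 1, Jonas → rank 5.
From clues 1–3: Ximena is in {2,3}.
From clues 1–4: Daria → rank 2, Ximena → rank 3, Lior → rank 4.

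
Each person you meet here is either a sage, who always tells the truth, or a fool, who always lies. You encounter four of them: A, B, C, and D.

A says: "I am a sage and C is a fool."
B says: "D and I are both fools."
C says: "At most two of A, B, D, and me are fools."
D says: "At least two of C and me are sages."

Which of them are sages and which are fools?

A: fool, B: fool, C: sage, D: sage

Consider A. Suppose A is a sage.
Then no assignment of the remaining roles makes every statement match its speaker's type — contradiction.
So A is a fool.
Consider B. Suppose B is a sage.
Then B's own statement would have to be true, but it can't be — contradiction.
So B is a fool.
Consider C. Suppose C is a fool.
Then no assignment of the remaining roles makes every statement match its speaker's type — contradiction.
So C is a sage.
Consider D. Suppose D is a fool.
Then B's statement comes out true, contradicting B being a fool.
So D is a sage.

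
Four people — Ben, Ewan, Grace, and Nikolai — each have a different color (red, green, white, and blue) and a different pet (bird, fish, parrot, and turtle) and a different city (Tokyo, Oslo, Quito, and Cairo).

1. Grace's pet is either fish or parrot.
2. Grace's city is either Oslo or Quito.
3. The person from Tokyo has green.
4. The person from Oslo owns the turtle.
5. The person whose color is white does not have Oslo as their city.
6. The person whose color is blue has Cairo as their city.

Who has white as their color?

Grace

With clues 1–6, Ben, Ewan, and Nikolai are impossible for the one with color white.
That leaves Grace.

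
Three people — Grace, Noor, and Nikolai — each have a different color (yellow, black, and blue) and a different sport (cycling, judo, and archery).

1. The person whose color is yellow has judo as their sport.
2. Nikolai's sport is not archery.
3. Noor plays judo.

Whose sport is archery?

Grace

With clues 1–2, Nikolai is impossible for the one with sport archery.
With clues 1–3, Noor is impossible for the one with sport archery.
That leaves Grace.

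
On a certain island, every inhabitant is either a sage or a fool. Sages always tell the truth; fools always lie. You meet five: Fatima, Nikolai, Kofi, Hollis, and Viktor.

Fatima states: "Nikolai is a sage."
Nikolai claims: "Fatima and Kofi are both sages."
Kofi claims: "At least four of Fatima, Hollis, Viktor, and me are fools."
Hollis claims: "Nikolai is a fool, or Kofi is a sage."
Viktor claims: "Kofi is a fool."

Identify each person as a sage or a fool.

Consider Fatima. Suppose Fatima is a sage.
Then no assignment of the remaining roles makes every statement match its speaker's type — contradiction.
So Fatima is a fool.
With that fixed, Nikolai's statement is false, so Nikolai is a fool.
With that fixed, Hollis's statement is true, so Hollis is a sage.
With that fixed, Kofi's statement is false, so Kofi is a fool.
With that fixed, Viktor's statement is true, so Viktor is a sage.

Fatima: fool, Nikolai: fool, Kofi: fool, Hollis: sage, Viktor: sage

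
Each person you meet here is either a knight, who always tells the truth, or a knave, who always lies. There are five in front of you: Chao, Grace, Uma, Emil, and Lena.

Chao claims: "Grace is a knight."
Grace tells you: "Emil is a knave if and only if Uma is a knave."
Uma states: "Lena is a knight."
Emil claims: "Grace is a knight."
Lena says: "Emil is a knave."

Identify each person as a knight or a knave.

Chao: knave, Grace: knave, Uma: knight, Emil: knave, Lena: knight

Consider Chao. Suppose Chao is a knight.
Then no assignment of the remaining roles makes every statement match its speaker's type — contradiction.
So Chao is a knave.
Consider Grace. Suppose Grace is a knight.
Then Chao's statement comes out true, contradicting Chao being a knave.
So Grace is a knave.
With that fixed, Emil's statement is false, so Emil is a knave.
With that fixed, Lena's statement is true, so Lena is a knight.
With that fixed, Uma's statement is true, so Uma is a knight.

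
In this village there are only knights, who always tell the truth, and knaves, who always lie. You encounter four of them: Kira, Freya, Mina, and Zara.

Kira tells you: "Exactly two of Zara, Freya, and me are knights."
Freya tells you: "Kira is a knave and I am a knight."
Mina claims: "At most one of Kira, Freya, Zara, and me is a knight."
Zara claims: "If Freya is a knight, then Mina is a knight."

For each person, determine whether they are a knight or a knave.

Kira: knight, Freya: knave, Mina: knave, Zara: knight

Consider Kira. Suppose Kira is a knave.
Then no assignment of the remaining roles makes every statement match its speaker's type — contradiction.
So Kira is a knight.
With that fixed, Freya's statement is false, so Freya is a knave.
With that fixed, Zara's statement is true, so Zara is a knight.
With that fixed, Mina's statement is false, so Mina is a knave.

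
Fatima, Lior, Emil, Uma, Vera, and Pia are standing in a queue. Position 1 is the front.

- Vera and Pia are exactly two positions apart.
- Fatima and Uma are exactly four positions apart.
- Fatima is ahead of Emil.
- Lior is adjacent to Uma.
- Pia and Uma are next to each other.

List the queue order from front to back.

Fatima, Vera, Emil, Pia, Uma, Lior

From clues 1–2: Fatima is in {1,2,5,6}.
From clues 1–3: Fatima is in {1,2,5}.
From clues 1–4: Fatima is in {1,2}.
From clues 1–5: Fatima → position 1, Vera → position 2, Emil → position 3, Pia → position 4, Uma → position 5, Lior → position 6.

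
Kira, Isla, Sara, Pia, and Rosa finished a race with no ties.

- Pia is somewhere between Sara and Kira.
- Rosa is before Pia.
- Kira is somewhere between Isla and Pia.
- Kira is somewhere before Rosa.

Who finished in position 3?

With clues 1–3, Isla and Sara are ruled out for place 3.
With clues 1–4, Kira and Pia are ruled out for place 3.
So place 3 is Rosa.

Rosa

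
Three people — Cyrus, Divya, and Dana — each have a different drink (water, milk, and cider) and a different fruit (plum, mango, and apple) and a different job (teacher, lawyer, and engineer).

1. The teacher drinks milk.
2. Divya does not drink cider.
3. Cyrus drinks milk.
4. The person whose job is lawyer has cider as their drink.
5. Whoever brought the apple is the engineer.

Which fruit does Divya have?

apple

With clues 1–5, mango and plum are impossible for Divya's fruit.
That leaves apple.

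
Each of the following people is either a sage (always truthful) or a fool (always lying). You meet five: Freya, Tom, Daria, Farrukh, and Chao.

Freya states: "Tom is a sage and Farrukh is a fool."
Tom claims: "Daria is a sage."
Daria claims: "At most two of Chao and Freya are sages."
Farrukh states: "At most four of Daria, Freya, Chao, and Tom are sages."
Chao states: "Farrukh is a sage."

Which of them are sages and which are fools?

Freya: fool, Tom: sage, Daria: sage, Farrukh: sage, Chao: sage

Regardless of anyone's role, Daria's statement is true, so Daria is a sage.
With that fixed, Farrukh's statement is true, so Farrukh is a sage.
With that fixed, Chao's statement is true, so Chao is a sage.
With that fixed, Freya's statement is false, so Freya is a fool.
With that fixed, Tom's statement is true, so Tom is a sage.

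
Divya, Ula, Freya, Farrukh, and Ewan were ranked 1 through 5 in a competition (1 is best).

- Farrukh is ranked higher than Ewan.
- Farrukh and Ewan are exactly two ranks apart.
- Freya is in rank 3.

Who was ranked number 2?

Farrukh

With clues 1–2, Ewan is ruled out for rank 2.
With clues 1–3, Divya, Freya, and Ula are ruled out for rank 2.
So rank 2 is Farrukh.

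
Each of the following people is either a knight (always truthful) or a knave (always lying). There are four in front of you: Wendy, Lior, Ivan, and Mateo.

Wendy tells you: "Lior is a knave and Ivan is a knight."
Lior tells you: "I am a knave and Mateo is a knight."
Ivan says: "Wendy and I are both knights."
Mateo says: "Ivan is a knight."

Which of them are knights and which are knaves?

Wendy: knave, Lior: knave, Ivan: knave, Mateo: knave

Consider Wendy. Suppose Wendy is a knight.
Then no assignment of the remaining roles makes every statement match its speaker's type — contradiction.
So Wendy is a knave.
With that fixed, Ivan's statement is false, so Ivan is a knave.
With that fixed, Mateo's statement is false, so Mateo is a knave.
With that fixed, Lior's statement is false, so Lior is a knave.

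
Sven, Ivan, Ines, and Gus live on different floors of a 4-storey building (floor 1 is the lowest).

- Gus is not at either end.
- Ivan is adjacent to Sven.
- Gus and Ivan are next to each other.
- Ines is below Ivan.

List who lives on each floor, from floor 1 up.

Ines, Gus, Ivan, Sven

From clue 1: Gus is in {2,3}.
From clues 1–2: Ines is in {1,4}.
From clues 1–3: Sven is in {1,4}.
From clues 1–4: Ines → floor 1, Gus → floor 2, Ivan → floor 3, Sven → floor 4.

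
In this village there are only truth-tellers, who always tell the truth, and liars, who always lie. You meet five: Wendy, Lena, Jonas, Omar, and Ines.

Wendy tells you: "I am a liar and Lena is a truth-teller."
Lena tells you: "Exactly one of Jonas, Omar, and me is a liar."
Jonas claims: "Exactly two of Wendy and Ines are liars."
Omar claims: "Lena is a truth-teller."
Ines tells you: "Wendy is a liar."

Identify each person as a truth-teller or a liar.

Wendy: liar, Lena: liar, Jonas: liar, Omar: liar, Ines: truth-teller

Consider Wendy. Suppose Wendy is a truth-teller.
Then Wendy's own statement would have to be true, but it can't be — contradiction.
So Wendy is a liar.
With that fixed, Ines's statement is true, so Ines is a truth-teller.
With that fixed, Jonas's statement is false, so Jonas is a liar.
Consider Lena. Suppose Lena is a truth-teller.
Then Wendy's statement comes out true, contradicting Wendy being a liar.
So Lena is a liar.
With that fixed, Omar's statement is false, so Omar is a liar.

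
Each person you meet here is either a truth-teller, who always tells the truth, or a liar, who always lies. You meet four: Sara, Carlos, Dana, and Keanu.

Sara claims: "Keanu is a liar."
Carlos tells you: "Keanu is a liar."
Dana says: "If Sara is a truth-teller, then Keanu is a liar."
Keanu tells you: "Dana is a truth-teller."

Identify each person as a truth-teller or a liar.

Consider Sara. Suppose Sara is a truth-teller.
Then no assignment of the remaining roles makes every statement match its speaker's type — contradiction.
So Sara is a liar.
With that fixed, Dana's statement is true, so Dana is a truth-teller.
With that fixed, Keanu's statement is true, so Keanu is a truth-teller.
With that fixed, Carlos's statement is false, so Carlos is a liar.

Sara: liar, Carlos: liar, Dana: truth-teller, Keanu: truth-teller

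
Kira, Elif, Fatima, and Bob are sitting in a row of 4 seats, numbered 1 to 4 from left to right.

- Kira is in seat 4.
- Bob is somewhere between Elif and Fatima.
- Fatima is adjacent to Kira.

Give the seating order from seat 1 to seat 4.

From clue 1: Kira → seat 4.
From clues 1–2: Bob → seat 2.
From clues 1–3: Elif → seat 1, Fatima → seat 3.

Elif, Bob, Fatima, Kira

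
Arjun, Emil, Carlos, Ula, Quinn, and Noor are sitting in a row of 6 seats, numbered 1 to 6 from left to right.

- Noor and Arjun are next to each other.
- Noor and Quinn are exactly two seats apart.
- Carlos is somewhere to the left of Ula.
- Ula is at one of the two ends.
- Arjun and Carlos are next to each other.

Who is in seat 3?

Noor

With clues 1–4, Ula is ruled out for seat 3.
With clues 1–5, Arjun, Carlos, Emil, and Quinn are ruled out for seat 3.
So seat 3 is Noor.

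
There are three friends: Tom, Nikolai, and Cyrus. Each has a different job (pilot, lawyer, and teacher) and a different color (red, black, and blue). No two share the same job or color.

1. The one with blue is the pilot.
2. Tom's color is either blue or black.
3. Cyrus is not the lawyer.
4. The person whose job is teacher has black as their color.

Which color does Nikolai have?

With clues 1–4, black and blue are impossible for Nikolai's color.
That leaves red.

red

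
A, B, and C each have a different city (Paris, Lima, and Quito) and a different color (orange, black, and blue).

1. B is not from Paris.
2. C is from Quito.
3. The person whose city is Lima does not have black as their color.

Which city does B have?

Lima

Clue 1 rules out Paris for B's city.
With clues 1–2, Quito is impossible for B's city.
That leaves Lima.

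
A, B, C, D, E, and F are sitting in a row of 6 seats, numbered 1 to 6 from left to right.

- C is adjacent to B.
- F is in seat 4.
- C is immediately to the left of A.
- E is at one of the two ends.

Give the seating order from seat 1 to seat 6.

From clues 1–2: F → seat 4.
From clues 1–3: B → seat 1, C → seat 2, A → seat 3.
From clues 1–4: D → seat 5, E → seat 6.

B, C, A, F, D, E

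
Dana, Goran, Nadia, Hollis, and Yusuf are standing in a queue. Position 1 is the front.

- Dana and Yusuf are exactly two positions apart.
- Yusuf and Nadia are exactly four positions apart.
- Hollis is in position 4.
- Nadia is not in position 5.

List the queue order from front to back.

Nadia, Goran, Dana, Hollis, Yusuf

From clues 1–2: Dana → position 3.
From clues 1–3: Goran → position 2, Hollis → position 4.
From clues 1–4: Nadia → position 1, Yusuf → position 5.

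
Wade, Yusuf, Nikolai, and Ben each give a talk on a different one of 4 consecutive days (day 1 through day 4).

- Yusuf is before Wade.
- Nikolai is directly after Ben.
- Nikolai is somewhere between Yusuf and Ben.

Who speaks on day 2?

Nikolai

With clues 1–2, Yusuf is ruled out for day 2.
With clues 1–3, Ben and Wade are ruled out for day 2.
So day 2 is Nikolai.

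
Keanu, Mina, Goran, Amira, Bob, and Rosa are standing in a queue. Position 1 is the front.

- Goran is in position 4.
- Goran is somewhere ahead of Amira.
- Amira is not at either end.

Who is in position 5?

With clue 1, Goran is ruled out for position 5.
With clues 1–3, Bob, Keanu, Mina, and Rosa are ruled out for position 5.
So position 5 is Amira.

Amira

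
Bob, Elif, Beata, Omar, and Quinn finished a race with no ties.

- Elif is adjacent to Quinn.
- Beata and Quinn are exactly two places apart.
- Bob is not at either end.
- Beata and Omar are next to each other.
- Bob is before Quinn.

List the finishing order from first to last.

Omar, Beata, Bob, Quinn, Elif

From clues 1–3: Omar is in {1,5}.
From clues 1–4: Bob → place 3.
From clues 1–5: Omar → place 1, Beata → place 2, Quinn → place 4, Elif → place 5.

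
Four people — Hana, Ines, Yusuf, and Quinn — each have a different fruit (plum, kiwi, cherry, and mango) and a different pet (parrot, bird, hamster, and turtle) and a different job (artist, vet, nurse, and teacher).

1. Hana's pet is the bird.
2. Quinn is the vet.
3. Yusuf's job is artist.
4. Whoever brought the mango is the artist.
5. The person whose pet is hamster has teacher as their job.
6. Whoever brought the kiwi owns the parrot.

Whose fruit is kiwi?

With clues 1–4, Yusuf is impossible for the one with fruit kiwi.
With clues 1–6, Hana and Ines are impossible for the one with fruit kiwi.
That leaves Quinn.

Quinn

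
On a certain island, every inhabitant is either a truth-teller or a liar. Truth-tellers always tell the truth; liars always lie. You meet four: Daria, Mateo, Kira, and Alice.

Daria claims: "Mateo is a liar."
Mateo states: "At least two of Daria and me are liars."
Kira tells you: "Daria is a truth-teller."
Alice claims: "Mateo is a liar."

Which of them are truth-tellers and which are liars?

Consider Daria. Suppose Daria is a liar.
Then whichever role Mateo has, Mateo's statement has the wrong truth value — contradiction.
So Daria is a truth-teller.
With that fixed, Mateo's statement is false, so Mateo is a liar.
With that fixed, Kira's statement is true, so Kira is a truth-teller.
With that fixed, Alice's statement is true, so Alice is a truth-teller.

Daria: truth-teller, Mateo: liar, Kira: truth-teller, Alice: truth-teller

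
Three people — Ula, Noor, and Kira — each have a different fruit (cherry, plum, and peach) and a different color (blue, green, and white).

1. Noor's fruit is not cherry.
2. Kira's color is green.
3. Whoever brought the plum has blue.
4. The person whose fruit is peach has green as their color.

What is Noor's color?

With clues 1–2, green is impossible for Noor's color.
With clues 1–4, white is impossible for Noor's color.
That leaves blue.

blue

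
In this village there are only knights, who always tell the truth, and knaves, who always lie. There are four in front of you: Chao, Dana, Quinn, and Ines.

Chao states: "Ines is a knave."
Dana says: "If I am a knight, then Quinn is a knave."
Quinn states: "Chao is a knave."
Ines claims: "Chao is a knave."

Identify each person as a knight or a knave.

Chao: knight, Dana: knight, Quinn: knave, Ines: knave

Consider Chao. Suppose Chao is a knave.
Then no assignment of the remaining roles makes every statement match its speaker's type — contradiction.
So Chao is a knight.
With that fixed, Quinn's statement is false, so Quinn is a knave.
With that fixed, Ines's statement is false, so Ines is a knave.
With that fixed, Dana's statement is true, so Dana is a knight.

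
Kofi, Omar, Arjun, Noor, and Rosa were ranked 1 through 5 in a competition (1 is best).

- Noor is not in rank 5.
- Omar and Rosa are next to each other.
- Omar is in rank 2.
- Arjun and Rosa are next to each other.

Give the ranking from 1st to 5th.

From clue 1: Noor is in {1,2,3,4}.
From clues 1–3: Omar → rank 2.
From clues 1–4: Noor → rank 1, Rosa → rank 3, Arjun → rank 4, Kofi → rank 5.

Noor, Omar, Rosa, Arjun, Kofi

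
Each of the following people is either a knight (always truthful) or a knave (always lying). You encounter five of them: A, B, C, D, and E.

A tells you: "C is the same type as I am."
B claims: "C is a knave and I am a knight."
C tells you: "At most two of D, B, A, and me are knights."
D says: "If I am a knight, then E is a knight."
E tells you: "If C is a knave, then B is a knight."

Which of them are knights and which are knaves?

A: knave, B: knave, C: knight, D: knight, E: knight

Consider A. Suppose A is a knight.
Then no assignment of the remaining roles makes every statement match its speaker's type — contradiction.
So A is a knave.
Consider B. Suppose B is a knight.
Then no assignment of the remaining roles makes every statement match its speaker's type — contradiction.
So B is a knave.
With that fixed, C's statement is true, so C is a knight.
With that fixed, E's statement is true, so E is a knight.
With that fixed, D's statement is true, so D is a knight.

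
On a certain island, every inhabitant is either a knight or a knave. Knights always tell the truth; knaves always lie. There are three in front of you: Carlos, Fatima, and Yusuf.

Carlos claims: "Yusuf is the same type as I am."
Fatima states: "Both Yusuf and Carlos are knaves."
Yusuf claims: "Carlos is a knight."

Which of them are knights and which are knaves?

Consider Carlos. Suppose Carlos is a knave.
Then no assignment of the remaining roles makes every statement match its speaker's type — contradiction.
So Carlos is a knight.
With that fixed, Fatima's statement is false, so Fatima is a knave.
With that fixed, Yusuf's statement is true, so Yusuf is a knight.

Carlos: knight, Fatima: knave, Yusuf: knight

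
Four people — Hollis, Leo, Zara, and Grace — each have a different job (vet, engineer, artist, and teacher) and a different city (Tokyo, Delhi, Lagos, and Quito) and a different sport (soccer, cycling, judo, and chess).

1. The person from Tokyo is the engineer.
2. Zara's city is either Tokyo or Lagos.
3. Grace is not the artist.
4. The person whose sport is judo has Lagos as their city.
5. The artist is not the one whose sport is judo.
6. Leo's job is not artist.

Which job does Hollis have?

With clues 1–6, engineer, teacher, and vet are impossible for Hollis's job.
That leaves artist.

artist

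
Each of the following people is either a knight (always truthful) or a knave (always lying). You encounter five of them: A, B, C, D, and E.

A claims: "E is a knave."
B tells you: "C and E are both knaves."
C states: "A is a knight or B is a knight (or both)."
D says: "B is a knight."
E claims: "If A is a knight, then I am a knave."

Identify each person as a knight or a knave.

A: knave, B: knave, C: knave, D: knave, E: knight

Consider A. Suppose A is a knight.
Then whichever role E has, E's statement has the wrong truth value — contradiction.
So A is a knave.
With that fixed, E's statement is true, so E is a knight.
With that fixed, B's statement is false, so B is a knave.
With that fixed, C's statement is false, so C is a knave.
With that fixed, D's statement is false, so D is a knave.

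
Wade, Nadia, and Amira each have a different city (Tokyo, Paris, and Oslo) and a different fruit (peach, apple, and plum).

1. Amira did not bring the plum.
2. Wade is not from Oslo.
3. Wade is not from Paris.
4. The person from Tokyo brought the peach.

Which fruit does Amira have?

apple

Clue 1 rules out plum for Amira's fruit.
With clues 1–4, peach is impossible for Amira's fruit.
That leaves apple.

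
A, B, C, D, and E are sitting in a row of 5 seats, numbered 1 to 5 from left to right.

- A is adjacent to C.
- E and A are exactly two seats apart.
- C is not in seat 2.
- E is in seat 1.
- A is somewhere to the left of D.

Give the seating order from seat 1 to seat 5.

E, B, A, C, D

From clues 1–3: A is in {2,3,4,5}.
From clues 1–4: E → seat 1, A → seat 3, C → seat 4.
From clues 1–5: B → seat 2, D → seat 5.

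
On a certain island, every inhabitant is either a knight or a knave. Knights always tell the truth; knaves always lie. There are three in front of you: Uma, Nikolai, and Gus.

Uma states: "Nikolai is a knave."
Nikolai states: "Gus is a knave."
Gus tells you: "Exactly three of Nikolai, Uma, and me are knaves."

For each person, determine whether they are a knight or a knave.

Consider Uma. Suppose Uma is a knight.
Then no assignment of the remaining roles makes every statement match its speaker's type — contradiction.
So Uma is a knave.
Consider Nikolai. Suppose Nikolai is a knave.
Then Uma's statement comes out true, contradicting Uma being a knave.
So Nikolai is a knight.
With that fixed, Gus's statement is false, so Gus is a knave.

Uma: knave, Nikolai: knight, Gus: knave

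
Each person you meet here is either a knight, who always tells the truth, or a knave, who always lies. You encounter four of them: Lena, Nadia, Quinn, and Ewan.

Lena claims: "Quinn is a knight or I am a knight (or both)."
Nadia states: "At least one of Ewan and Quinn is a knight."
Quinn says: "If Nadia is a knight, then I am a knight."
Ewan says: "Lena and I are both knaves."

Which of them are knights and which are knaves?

Lena: knight, Nadia: knight, Quinn: knight, Ewan: knave

Consider Lena. Suppose Lena is a knave.
Then whichever role Ewan has, Ewan's statement has the wrong truth value — contradiction.
So Lena is a knight.
With that fixed, Ewan's statement is false, so Ewan is a knave.
Consider Nadia. Suppose Nadia is a knave.
Then no assignment of the remaining roles makes every statement match its speaker's type — contradiction.
So Nadia is a knight.
Consider Quinn. Suppose Quinn is a knave.
Then Nadia's statement comes out false, contradicting Nadia being a knight.
So Quinn is a knight.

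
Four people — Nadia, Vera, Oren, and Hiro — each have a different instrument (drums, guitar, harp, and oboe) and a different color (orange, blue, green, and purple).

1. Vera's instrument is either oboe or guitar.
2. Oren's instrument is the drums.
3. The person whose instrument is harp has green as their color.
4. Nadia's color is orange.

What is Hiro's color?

green

With clues 1–4, blue, orange, and purple are impossible for Hiro's color.
That leaves green.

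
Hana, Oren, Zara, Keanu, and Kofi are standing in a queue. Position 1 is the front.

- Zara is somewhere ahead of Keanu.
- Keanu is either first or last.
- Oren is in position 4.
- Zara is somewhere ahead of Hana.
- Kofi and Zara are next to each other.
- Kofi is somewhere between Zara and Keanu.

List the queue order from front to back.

Zara, Kofi, Hana, Oren, Keanu

From clue 1: Zara is in {1,2,3,4}.
From clues 1–2: Keanu → position 5.
From clues 1–3: Oren → position 4.
From clues 1–4: Hana is in {2,3}.
From clues 1–5: Hana → position 3.
From clues 1–6: Zara → position 1, Kofi → position 2.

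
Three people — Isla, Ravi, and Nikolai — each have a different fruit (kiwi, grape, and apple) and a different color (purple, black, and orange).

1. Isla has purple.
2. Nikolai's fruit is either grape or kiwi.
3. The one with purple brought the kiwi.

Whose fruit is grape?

Nikolai

With clues 1–3, Isla and Ravi are impossible for the one with fruit grape.
That leaves Nikolai.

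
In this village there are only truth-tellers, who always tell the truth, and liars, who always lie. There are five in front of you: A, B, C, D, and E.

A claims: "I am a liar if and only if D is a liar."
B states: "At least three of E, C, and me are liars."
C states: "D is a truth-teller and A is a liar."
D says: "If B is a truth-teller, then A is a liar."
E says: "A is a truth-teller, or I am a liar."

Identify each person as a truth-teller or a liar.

A: truth-teller, B: liar, C: liar, D: truth-teller, E: truth-teller

Consider A. Suppose A is a liar.
Then whichever role E has, E's statement has the wrong truth value — contradiction.
So A is a truth-teller.
With that fixed, C's statement is false, so C is a liar.
With that fixed, E's statement is true, so E is a truth-teller.
With that fixed, B's statement is false, so B is a liar.
With that fixed, D's statement is true, so D is a truth-teller.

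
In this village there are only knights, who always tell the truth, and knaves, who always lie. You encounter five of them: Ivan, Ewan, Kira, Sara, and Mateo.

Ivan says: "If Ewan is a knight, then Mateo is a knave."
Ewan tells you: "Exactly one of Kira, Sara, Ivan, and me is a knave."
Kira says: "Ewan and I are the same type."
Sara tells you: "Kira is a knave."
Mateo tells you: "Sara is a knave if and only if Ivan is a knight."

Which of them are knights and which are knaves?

Ivan: knight, Ewan: knight, Kira: knave, Sara: knight, Mateo: knave

Consider Ivan. Suppose Ivan is a knave.
Then no assignment of the remaining roles makes every statement match its speaker's type — contradiction.
So Ivan is a knight.
Consider Ewan. Suppose Ewan is a knave.
Then whichever role Kira has, Kira's statement has the wrong truth value — contradiction.
So Ewan is a knight.
Consider Kira. Suppose Kira is a knight.
Then no assignment of the remaining roles makes every statement match its speaker's type — contradiction.
So Kira is a knave.
With that fixed, Sara's statement is true, so Sara is a knight.
With that fixed, Mateo's statement is false, so Mateo is a knave.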